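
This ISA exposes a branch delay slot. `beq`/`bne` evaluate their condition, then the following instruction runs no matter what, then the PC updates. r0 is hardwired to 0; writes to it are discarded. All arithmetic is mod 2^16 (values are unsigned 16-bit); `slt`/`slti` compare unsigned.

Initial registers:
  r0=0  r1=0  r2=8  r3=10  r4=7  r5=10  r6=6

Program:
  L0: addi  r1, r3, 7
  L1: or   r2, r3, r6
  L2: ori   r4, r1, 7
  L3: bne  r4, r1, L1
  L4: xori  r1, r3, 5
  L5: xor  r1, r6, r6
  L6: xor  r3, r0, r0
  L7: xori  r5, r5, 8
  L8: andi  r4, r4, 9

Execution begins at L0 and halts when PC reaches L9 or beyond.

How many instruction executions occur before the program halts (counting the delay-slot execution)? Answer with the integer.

13

#0 addi  r1, r3, 7 ; 0/17/8/10/7/10/6
#1 or   r2, r3, r6 ; 0/17/14/10/7/10/6
#2 ori   r4, r1, 7 ; 0/17/14/10/23/10/6
#3 bne  r4, r1, L1 ; 0/17/14/10/23/10/6 ; →target
#4 xori  r1, r3, 5 ; 0/15/14/10/23/10/6
#1 or   r2, r3, r6 ; 0/15/14/10/23/10/6
#2 ori   r4, r1, 7 ; 0/15/14/10/15/10/6
#3 bne  r4, r1, L1 ; 0/15/14/10/15/10/6 ; →fallthru
#4 xori  r1, r3, 5 ; 0/15/14/10/15/10/6
#5 xor  r1, r6, r6 ; 0/0/14/10/15/10/6
#6 xor  r3, r0, r0 ; 0/0/14/0/15/10/6
#7 xori  r5, r5, 8 ; 0/0/14/0/15/2/6
#8 andi  r4, r4, 9 ; 0/0/14/0/9/2/6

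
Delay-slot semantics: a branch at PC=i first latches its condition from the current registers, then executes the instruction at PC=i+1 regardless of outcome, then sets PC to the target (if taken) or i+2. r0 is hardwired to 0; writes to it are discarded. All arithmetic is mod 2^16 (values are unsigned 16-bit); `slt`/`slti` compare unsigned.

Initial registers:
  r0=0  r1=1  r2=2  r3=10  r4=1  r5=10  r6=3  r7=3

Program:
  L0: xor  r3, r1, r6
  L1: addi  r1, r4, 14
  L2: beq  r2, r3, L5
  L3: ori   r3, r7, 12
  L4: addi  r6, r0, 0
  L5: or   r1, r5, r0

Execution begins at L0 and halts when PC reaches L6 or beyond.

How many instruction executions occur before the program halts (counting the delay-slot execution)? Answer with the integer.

5

PC=0  xor  r3, r1, r6        | r0=0 r1=1 r2=2 r3=2 r4=1 r5=10 r6=3 r7=3
PC=1  addi  r1, r4, 14       | r0=0 r1=15 r2=2 r3=2 r4=1 r5=10 r6=3 r7=3
PC=2  beq  r2, r3, L5        | r0=0 r1=15 r2=2 r3=2 r4=1 r5=10 r6=3 r7=3  [TAKEN]
PC=3  ori   r3, r7, 12       | r0=0 r1=15 r2=2 r3=15 r4=1 r5=10 r6=3 r7=3
PC=5  or   r1, r5, r0        | r0=0 r1=10 r2=2 r3=15 r4=1 r5=10 r6=3 r7=3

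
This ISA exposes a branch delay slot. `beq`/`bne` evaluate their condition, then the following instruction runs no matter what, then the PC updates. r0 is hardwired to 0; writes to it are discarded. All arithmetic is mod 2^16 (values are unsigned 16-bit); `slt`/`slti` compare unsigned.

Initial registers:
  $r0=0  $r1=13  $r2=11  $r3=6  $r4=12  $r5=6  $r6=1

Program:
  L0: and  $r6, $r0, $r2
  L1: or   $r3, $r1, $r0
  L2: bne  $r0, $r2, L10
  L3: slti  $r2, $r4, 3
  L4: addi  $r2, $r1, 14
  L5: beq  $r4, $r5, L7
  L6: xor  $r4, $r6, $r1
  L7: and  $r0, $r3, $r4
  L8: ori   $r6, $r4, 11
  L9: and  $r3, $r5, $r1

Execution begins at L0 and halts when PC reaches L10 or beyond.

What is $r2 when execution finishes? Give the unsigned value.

  step pc=0: and  $r6, $r0, $r2  regs=(0,13,11,6,12,6,0)
  step pc=1: or   $r3, $r1, $r0  regs=(0,13,11,13,12,6,0)
  step pc=2: bne  $r0, $r2, L10  cond=T  regs=(0,13,11,13,12,6,0)
  step pc=3: slti  $r2, $r4, 3  regs=(0,13,0,13,12,6,0)

0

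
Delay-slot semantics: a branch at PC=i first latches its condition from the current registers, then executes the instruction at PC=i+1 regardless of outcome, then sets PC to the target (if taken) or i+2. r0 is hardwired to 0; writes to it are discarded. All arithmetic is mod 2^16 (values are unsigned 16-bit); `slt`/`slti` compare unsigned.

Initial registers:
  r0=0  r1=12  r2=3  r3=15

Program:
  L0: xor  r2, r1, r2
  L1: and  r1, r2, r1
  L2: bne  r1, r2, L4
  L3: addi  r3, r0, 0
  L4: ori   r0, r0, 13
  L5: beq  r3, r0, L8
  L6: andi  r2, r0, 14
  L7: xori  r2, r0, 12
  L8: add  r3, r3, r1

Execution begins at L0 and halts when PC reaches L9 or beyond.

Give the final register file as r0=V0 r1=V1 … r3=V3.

r0=0 r1=12 r2=0 r3=12

PC=0  xor  r2, r1, r2        | r0=0 r1=12 r2=15 r3=15
PC=1  and  r1, r2, r1        | r0=0 r1=12 r2=15 r3=15
PC=2  bne  r1, r2, L4        | r0=0 r1=12 r2=15 r3=15  [TAKEN]
PC=3  addi  r3, r0, 0        | r0=0 r1=12 r2=15 r3=0
PC=4  ori   r0, r0, 13       | r0=0 r1=12 r2=15 r3=0
PC=5  beq  r3, r0, L8        | r0=0 r1=12 r2=15 r3=0  [TAKEN]
PC=6  andi  r2, r0, 14       | r0=0 r1=12 r2=0 r3=0
PC=8  add  r3, r3, r1        | r0=0 r1=12 r2=0 r3=12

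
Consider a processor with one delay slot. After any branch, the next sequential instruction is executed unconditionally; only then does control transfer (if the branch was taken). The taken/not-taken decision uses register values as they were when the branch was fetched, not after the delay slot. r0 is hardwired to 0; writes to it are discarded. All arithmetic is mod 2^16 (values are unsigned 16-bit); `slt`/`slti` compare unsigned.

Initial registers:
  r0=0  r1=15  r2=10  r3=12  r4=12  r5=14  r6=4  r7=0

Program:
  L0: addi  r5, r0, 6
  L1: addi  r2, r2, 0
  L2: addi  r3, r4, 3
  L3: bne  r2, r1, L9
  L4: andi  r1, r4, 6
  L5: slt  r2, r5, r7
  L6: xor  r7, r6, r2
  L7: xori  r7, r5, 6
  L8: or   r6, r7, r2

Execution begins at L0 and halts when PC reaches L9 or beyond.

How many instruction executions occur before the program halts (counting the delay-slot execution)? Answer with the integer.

[0] addi  r5, r0, 6  →  {r0:0, r1:15, r2:10, r3:12, r4:12, r5:6, r6:4, r7:0}
[1] addi  r2, r2, 0  →  {r0:0, r1:15, r2:10, r3:12, r4:12, r5:6, r6:4, r7:0}
[2] addi  r3, r4, 3  →  {r0:0, r1:15, r2:10, r3:15, r4:12, r5:6, r6:4, r7:0}
[3] bne  r2, r1, L9  →  {r0:0, r1:15, r2:10, r3:15, r4:12, r5:6, r6:4, r7:0}  ⟨branch taken⟩
[4] andi  r1, r4, 6  →  {r0:0, r1:4, r2:10, r3:15, r4:12, r5:6, r6:4, r7:0}

5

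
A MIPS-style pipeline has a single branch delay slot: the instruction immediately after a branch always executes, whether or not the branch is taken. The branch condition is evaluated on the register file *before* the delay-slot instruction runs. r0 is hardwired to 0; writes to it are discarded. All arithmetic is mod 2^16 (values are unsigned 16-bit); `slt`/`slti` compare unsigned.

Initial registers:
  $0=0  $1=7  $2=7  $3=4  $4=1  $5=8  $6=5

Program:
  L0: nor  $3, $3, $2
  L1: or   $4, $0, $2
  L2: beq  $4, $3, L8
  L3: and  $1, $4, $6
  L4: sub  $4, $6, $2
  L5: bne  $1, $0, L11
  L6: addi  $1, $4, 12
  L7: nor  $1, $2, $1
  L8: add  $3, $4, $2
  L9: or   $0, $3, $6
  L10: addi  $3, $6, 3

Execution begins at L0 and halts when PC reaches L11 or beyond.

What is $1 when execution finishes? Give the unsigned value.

10

  step pc=0: nor  $3, $3, $2  regs=(0,7,7,65528,1,8,5)
  step pc=1: or   $4, $0, $2  regs=(0,7,7,65528,7,8,5)
  step pc=2: beq  $4, $3, L8  cond=F  regs=(0,7,7,65528,7,8,5)
  step pc=3: and  $1, $4, $6  regs=(0,5,7,65528,7,8,5)
  step pc=4: sub  $4, $6, $2  regs=(0,5,7,65528,65534,8,5)
  step pc=5: bne  $1, $0, L11  cond=T  regs=(0,5,7,65528,65534,8,5)
  step pc=6: addi  $1, $4, 12  regs=(0,10,7,65528,65534,8,5)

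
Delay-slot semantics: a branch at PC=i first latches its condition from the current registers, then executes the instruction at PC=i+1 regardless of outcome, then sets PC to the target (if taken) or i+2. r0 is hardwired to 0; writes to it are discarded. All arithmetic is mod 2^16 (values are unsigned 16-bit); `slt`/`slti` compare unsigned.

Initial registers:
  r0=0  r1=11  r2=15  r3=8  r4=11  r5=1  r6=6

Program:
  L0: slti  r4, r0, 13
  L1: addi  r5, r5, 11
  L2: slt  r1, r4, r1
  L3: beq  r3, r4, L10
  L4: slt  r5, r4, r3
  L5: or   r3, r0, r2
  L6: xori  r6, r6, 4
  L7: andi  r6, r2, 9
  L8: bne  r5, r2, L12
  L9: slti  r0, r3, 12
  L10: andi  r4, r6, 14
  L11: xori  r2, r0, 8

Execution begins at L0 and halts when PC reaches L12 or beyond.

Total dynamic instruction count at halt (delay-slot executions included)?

10

PC=0  slti  r4, r0, 13       | r0=0 r1=11 r2=15 r3=8 r4=1 r5=1 r6=6
PC=1  addi  r5, r5, 11       | r0=0 r1=11 r2=15 r3=8 r4=1 r5=12 r6=6
PC=2  slt  r1, r4, r1        | r0=0 r1=1 r2=15 r3=8 r4=1 r5=12 r6=6
PC=3  beq  r3, r4, L10       | r0=0 r1=1 r2=15 r3=8 r4=1 r5=12 r6=6  [not taken]
PC=4  slt  r5, r4, r3        | r0=0 r1=1 r2=15 r3=8 r4=1 r5=1 r6=6
PC=5  or   r3, r0, r2        | r0=0 r1=1 r2=15 r3=15 r4=1 r5=1 r6=6
PC=6  xori  r6, r6, 4        | r0=0 r1=1 r2=15 r3=15 r4=1 r5=1 r6=2
PC=7  andi  r6, r2, 9        | r0=0 r1=1 r2=15 r3=15 r4=1 r5=1 r6=9
PC=8  bne  r5, r2, L12       | r0=0 r1=1 r2=15 r3=15 r4=1 r5=1 r6=9  [TAKEN]
PC=9  slti  r0, r3, 12       | r0=0 r1=1 r2=15 r3=15 r4=1 r5=1 r6=9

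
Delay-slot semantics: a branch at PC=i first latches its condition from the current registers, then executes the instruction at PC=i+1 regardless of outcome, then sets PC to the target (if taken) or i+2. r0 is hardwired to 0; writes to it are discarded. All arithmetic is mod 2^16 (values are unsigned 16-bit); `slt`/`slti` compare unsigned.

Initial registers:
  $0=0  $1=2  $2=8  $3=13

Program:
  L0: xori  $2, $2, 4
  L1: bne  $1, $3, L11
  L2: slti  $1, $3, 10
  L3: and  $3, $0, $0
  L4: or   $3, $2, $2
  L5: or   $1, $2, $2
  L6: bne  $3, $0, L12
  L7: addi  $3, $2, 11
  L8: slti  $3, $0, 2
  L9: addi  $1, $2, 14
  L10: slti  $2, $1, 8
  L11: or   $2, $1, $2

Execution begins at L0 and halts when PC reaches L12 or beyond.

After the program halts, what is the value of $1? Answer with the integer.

0

#0 xori  $2, $2, 4 ; 0/2/12/13
#1 bne  $1, $3, L11 ; 0/2/12/13 ; →target
#2 slti  $1, $3, 10 ; 0/0/12/13
#11 or   $2, $1, $2 ; 0/0/12/13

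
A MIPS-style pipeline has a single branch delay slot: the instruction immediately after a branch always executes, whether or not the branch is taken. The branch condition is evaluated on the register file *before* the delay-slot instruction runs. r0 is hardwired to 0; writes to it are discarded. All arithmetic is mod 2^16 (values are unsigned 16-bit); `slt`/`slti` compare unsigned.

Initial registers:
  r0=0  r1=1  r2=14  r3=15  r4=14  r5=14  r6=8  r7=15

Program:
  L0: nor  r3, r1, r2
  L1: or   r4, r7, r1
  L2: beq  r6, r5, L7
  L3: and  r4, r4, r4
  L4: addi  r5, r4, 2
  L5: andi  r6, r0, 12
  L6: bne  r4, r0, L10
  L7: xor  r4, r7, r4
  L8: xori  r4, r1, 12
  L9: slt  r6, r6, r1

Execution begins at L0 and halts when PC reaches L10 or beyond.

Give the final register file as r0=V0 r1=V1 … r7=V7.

[0] nor  r3, r1, r2  →  {r0:0, r1:1, r2:14, r3:65520, r4:14, r5:14, r6:8, r7:15}
[1] or   r4, r7, r1  →  {r0:0, r1:1, r2:14, r3:65520, r4:15, r5:14, r6:8, r7:15}
[2] beq  r6, r5, L7  →  {r0:0, r1:1, r2:14, r3:65520, r4:15, r5:14, r6:8, r7:15}  ⟨branch fallthrough⟩
[3] and  r4, r4, r4  →  {r0:0, r1:1, r2:14, r3:65520, r4:15, r5:14, r6:8, r7:15}
[4] addi  r5, r4, 2  →  {r0:0, r1:1, r2:14, r3:65520, r4:15, r5:17, r6:8, r7:15}
[5] andi  r6, r0, 12  →  {r0:0, r1:1, r2:14, r3:65520, r4:15, r5:17, r6:0, r7:15}
[6] bne  r4, r0, L10  →  {r0:0, r1:1, r2:14, r3:65520, r4:15, r5:17, r6:0, r7:15}  ⟨branch taken⟩
[7] xor  r4, r7, r4  →  {r0:0, r1:1, r2:14, r3:65520, r4:0, r5:17, r6:0, r7:15}

r0=0 r1=1 r2=14 r3=65520 r4=0 r5=17 r6=0 r7=15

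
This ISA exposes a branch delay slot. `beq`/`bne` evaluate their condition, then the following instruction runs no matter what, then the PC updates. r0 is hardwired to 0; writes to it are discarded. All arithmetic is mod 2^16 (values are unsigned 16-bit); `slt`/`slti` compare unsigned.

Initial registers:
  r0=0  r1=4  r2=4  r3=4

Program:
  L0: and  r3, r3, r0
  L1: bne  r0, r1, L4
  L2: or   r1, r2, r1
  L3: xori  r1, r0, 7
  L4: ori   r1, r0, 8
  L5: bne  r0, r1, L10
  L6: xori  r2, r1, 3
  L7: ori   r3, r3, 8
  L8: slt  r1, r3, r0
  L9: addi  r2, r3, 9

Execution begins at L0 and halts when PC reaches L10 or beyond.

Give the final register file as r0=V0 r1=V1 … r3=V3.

[0] and  r3, r3, r0  →  {r0:0, r1:4, r2:4, r3:0}
[1] bne  r0, r1, L4  →  {r0:0, r1:4, r2:4, r3:0}  ⟨branch taken⟩
[2] or   r1, r2, r1  →  {r0:0, r1:4, r2:4, r3:0}
[4] ori   r1, r0, 8  →  {r0:0, r1:8, r2:4, r3:0}
[5] bne  r0, r1, L10  →  {r0:0, r1:8, r2:4, r3:0}  ⟨branch taken⟩
[6] xori  r2, r1, 3  →  {r0:0, r1:8, r2:11, r3:0}

r0=0 r1=8 r2=11 r3=0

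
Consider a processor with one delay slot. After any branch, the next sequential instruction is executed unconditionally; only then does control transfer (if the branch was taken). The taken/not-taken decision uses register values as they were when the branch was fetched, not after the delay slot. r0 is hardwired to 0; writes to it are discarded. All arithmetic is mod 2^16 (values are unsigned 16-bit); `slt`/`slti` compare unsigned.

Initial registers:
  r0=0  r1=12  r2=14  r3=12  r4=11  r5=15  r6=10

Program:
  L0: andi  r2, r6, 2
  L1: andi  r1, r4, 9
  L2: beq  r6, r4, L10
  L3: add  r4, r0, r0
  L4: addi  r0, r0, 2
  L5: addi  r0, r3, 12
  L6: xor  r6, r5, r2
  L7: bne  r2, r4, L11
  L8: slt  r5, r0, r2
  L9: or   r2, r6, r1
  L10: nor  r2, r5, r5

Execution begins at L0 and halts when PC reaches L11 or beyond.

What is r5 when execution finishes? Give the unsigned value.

[0] andi  r2, r6, 2  →  {r0:0, r1:12, r2:2, r3:12, r4:11, r5:15, r6:10}
[1] andi  r1, r4, 9  →  {r0:0, r1:9, r2:2, r3:12, r4:11, r5:15, r6:10}
[2] beq  r6, r4, L10  →  {r0:0, r1:9, r2:2, r3:12, r4:11, r5:15, r6:10}  ⟨branch fallthrough⟩
[3] add  r4, r0, r0  →  {r0:0, r1:9, r2:2, r3:12, r4:0, r5:15, r6:10}
[4] addi  r0, r0, 2  →  {r0:0, r1:9, r2:2, r3:12, r4:0, r5:15, r6:10}
[5] addi  r0, r3, 12  →  {r0:0, r1:9, r2:2, r3:12, r4:0, r5:15, r6:10}
[6] xor  r6, r5, r2  →  {r0:0, r1:9, r2:2, r3:12, r4:0, r5:15, r6:13}
[7] bne  r2, r4, L11  →  {r0:0, r1:9, r2:2, r3:12, r4:0, r5:15, r6:13}  ⟨branch taken⟩
[8] slt  r5, r0, r2  →  {r0:0, r1:9, r2:2, r3:12, r4:0, r5:1, r6:13}

1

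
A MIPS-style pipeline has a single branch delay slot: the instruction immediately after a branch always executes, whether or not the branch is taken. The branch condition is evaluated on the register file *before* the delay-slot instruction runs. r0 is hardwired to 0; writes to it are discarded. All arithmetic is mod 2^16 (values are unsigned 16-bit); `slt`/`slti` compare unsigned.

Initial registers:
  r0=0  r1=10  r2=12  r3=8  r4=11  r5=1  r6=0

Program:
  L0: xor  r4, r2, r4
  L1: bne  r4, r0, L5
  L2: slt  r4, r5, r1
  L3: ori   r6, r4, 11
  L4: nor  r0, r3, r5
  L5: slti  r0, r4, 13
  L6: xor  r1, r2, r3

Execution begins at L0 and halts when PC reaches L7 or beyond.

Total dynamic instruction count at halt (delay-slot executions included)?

[0] xor  r4, r2, r4  →  {r0:0, r1:10, r2:12, r3:8, r4:7, r5:1, r6:0}
[1] bne  r4, r0, L5  →  {r0:0, r1:10, r2:12, r3:8, r4:7, r5:1, r6:0}  ⟨branch taken⟩
[2] slt  r4, r5, r1  →  {r0:0, r1:10, r2:12, r3:8, r4:1, r5:1, r6:0}
[5] slti  r0, r4, 13  →  {r0:0, r1:10, r2:12, r3:8, r4:1, r5:1, r6:0}
[6] xor  r1, r2, r3  →  {r0:0, r1:4, r2:12, r3:8, r4:1, r5:1, r6:0}

5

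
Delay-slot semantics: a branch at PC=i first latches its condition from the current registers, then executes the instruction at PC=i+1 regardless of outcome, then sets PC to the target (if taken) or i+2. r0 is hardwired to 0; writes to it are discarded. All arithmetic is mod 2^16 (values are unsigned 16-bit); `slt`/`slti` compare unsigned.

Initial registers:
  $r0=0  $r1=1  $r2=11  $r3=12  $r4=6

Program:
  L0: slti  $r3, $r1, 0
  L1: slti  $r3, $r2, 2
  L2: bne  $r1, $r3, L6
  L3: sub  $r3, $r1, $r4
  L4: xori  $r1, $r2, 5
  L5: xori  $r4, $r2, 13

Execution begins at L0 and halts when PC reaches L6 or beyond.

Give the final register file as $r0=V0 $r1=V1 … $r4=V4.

$r0=0 $r1=1 $r2=11 $r3=65531 $r4=6

#0 slti  $r3, $r1, 0 ; 0/1/11/0/6
#1 slti  $r3, $r2, 2 ; 0/1/11/0/6
#2 bne  $r1, $r3, L6 ; 0/1/11/0/6 ; →target
#3 sub  $r3, $r1, $r4 ; 0/1/11/65531/6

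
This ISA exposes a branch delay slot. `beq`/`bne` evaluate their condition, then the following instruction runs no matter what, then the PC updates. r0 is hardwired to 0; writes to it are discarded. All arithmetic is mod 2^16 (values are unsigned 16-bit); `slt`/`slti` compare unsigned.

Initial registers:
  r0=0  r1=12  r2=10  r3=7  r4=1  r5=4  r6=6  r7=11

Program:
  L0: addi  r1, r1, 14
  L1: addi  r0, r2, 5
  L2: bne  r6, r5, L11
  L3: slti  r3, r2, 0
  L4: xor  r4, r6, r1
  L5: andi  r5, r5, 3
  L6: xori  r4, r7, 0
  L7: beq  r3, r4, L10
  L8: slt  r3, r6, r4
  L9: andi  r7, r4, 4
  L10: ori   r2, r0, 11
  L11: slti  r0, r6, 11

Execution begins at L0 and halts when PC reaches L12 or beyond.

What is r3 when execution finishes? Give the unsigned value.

PC=0  addi  r1, r1, 14       | r0=0 r1=26 r2=10 r3=7 r4=1 r5=4 r6=6 r7=11
PC=1  addi  r0, r2, 5        | r0=0 r1=26 r2=10 r3=7 r4=1 r5=4 r6=6 r7=11
PC=2  bne  r6, r5, L11       | r0=0 r1=26 r2=10 r3=7 r4=1 r5=4 r6=6 r7=11  [TAKEN]
PC=3  slti  r3, r2, 0        | r0=0 r1=26 r2=10 r3=0 r4=1 r5=4 r6=6 r7=11
PC=11 slti  r0, r6, 11       | r0=0 r1=26 r2=10 r3=0 r4=1 r5=4 r6=6 r7=11

0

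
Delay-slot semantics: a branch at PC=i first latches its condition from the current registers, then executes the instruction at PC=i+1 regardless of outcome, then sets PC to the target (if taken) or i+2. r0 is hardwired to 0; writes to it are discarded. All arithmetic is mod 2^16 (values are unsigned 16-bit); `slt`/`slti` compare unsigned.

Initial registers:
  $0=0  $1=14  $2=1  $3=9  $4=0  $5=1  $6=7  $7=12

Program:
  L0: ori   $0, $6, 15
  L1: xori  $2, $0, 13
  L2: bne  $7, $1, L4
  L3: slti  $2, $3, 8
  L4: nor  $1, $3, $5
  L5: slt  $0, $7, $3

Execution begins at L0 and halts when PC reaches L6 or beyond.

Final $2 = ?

PC=0  ori   $0, $6, 15       | $0=0 $1=14 $2=1 $3=9 $4=0 $5=1 $6=7 $7=12
PC=1  xori  $2, $0, 13       | $0=0 $1=14 $2=13 $3=9 $4=0 $5=1 $6=7 $7=12
PC=2  bne  $7, $1, L4        | $0=0 $1=14 $2=13 $3=9 $4=0 $5=1 $6=7 $7=12  [TAKEN]
PC=3  slti  $2, $3, 8        | $0=0 $1=14 $2=0 $3=9 $4=0 $5=1 $6=7 $7=12
PC=4  nor  $1, $3, $5        | $0=0 $1=65526 $2=0 $3=9 $4=0 $5=1 $6=7 $7=12
PC=5  slt  $0, $7, $3        | $0=0 $1=65526 $2=0 $3=9 $4=0 $5=1 $6=7 $7=12

0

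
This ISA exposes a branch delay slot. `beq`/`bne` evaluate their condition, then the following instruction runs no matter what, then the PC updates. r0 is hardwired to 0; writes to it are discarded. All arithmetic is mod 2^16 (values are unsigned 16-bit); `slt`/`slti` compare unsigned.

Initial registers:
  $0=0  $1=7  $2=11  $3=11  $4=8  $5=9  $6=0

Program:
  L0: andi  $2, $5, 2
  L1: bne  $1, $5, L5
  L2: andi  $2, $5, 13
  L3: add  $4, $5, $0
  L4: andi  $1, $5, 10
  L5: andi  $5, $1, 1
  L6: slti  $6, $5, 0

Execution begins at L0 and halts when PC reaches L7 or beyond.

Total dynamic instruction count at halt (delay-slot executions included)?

  step pc=0: andi  $2, $5, 2  regs=(0,7,0,11,8,9,0)
  step pc=1: bne  $1, $5, L5  cond=T  regs=(0,7,0,11,8,9,0)
  step pc=2: andi  $2, $5, 13  regs=(0,7,9,11,8,9,0)
  step pc=5: andi  $5, $1, 1  regs=(0,7,9,11,8,1,0)
  step pc=6: slti  $6, $5, 0  regs=(0,7,9,11,8,1,0)

5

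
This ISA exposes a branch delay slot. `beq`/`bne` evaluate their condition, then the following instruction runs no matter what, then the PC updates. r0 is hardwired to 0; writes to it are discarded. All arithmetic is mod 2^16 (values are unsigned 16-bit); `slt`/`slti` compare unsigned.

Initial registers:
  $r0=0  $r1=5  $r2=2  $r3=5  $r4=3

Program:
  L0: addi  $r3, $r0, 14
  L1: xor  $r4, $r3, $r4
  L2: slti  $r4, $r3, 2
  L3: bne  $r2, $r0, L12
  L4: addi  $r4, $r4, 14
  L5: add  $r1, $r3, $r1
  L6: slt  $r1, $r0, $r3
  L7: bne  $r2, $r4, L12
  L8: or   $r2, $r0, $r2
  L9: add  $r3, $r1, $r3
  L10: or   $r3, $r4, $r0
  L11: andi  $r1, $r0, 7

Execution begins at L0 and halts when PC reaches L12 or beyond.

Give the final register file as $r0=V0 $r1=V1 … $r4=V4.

[0] addi  $r3, $r0, 14  →  {$r0:0, $r1:5, $r2:2, $r3:14, $r4:3}
[1] xor  $r4, $r3, $r4  →  {$r0:0, $r1:5, $r2:2, $r3:14, $r4:13}
[2] slti  $r4, $r3, 2  →  {$r0:0, $r1:5, $r2:2, $r3:14, $r4:0}
[3] bne  $r2, $r0, L12  →  {$r0:0, $r1:5, $r2:2, $r3:14, $r4:0}  ⟨branch taken⟩
[4] addi  $r4, $r4, 14  →  {$r0:0, $r1:5, $r2:2, $r3:14, $r4:14}

$r0=0 $r1=5 $r2=2 $r3=14 $r4=14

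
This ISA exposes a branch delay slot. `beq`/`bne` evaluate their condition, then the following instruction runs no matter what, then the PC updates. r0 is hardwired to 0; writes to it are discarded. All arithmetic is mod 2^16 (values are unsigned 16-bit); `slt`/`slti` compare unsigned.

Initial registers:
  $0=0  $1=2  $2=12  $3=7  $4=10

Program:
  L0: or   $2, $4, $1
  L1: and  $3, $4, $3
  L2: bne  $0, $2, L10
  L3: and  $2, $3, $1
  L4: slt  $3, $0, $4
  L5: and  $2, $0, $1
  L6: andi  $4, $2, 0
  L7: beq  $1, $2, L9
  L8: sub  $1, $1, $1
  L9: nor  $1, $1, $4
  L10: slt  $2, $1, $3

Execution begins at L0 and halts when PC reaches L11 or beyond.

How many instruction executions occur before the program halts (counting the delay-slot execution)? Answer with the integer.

5

#0 or   $2, $4, $1 ; 0/2/10/7/10
#1 and  $3, $4, $3 ; 0/2/10/2/10
#2 bne  $0, $2, L10 ; 0/2/10/2/10 ; →target
#3 and  $2, $3, $1 ; 0/2/2/2/10
#10 slt  $2, $1, $3 ; 0/2/0/2/10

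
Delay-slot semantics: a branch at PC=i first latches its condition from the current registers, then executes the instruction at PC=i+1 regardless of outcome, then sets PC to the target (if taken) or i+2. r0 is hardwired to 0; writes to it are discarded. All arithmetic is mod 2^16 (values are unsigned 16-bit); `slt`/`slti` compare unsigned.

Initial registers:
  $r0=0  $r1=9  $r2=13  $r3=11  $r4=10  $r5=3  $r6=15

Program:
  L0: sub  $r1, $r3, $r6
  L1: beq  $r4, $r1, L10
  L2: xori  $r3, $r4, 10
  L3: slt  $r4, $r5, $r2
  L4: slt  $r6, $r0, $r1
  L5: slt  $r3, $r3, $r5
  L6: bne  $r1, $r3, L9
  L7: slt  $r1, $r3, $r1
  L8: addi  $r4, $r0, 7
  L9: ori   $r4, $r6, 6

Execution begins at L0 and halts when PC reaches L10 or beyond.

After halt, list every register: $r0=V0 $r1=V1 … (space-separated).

$r0=0 $r1=1 $r2=13 $r3=1 $r4=7 $r5=3 $r6=1

PC=0  sub  $r1, $r3, $r6     | $r0=0 $r1=65532 $r2=13 $r3=11 $r4=10 $r5=3 $r6=15
PC=1  beq  $r4, $r1, L10     | $r0=0 $r1=65532 $r2=13 $r3=11 $r4=10 $r5=3 $r6=15  [not taken]
PC=2  xori  $r3, $r4, 10     | $r0=0 $r1=65532 $r2=13 $r3=0 $r4=10 $r5=3 $r6=15
PC=3  slt  $r4, $r5, $r2     | $r0=0 $r1=65532 $r2=13 $r3=0 $r4=1 $r5=3 $r6=15
PC=4  slt  $r6, $r0, $r1     | $r0=0 $r1=65532 $r2=13 $r3=0 $r4=1 $r5=3 $r6=1
PC=5  slt  $r3, $r3, $r5     | $r0=0 $r1=65532 $r2=13 $r3=1 $r4=1 $r5=3 $r6=1
PC=6  bne  $r1, $r3, L9      | $r0=0 $r1=65532 $r2=13 $r3=1 $r4=1 $r5=3 $r6=1  [TAKEN]
PC=7  slt  $r1, $r3, $r1     | $r0=0 $r1=1 $r2=13 $r3=1 $r4=1 $r5=3 $r6=1
PC=9  ori   $r4, $r6, 6      | $r0=0 $r1=1 $r2=13 $r3=1 $r4=7 $r5=3 $r6=1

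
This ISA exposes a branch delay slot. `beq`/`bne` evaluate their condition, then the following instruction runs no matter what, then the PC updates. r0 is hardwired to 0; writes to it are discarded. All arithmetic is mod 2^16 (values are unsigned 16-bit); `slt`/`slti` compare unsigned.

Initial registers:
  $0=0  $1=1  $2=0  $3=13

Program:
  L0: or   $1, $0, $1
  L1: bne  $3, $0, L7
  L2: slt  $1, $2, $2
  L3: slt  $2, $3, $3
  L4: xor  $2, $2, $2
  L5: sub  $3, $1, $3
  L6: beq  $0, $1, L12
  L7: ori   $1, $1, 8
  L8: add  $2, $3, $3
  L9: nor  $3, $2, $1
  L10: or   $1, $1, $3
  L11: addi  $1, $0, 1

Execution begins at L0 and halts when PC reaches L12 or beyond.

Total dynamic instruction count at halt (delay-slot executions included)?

#0 or   $1, $0, $1 ; 0/1/0/13
#1 bne  $3, $0, L7 ; 0/1/0/13 ; →target
#2 slt  $1, $2, $2 ; 0/0/0/13
#7 ori   $1, $1, 8 ; 0/8/0/13
#8 add  $2, $3, $3 ; 0/8/26/13
#9 nor  $3, $2, $1 ; 0/8/26/65509
#10 or   $1, $1, $3 ; 0/65517/26/65509
#11 addi  $1, $0, 1 ; 0/1/26/65509

8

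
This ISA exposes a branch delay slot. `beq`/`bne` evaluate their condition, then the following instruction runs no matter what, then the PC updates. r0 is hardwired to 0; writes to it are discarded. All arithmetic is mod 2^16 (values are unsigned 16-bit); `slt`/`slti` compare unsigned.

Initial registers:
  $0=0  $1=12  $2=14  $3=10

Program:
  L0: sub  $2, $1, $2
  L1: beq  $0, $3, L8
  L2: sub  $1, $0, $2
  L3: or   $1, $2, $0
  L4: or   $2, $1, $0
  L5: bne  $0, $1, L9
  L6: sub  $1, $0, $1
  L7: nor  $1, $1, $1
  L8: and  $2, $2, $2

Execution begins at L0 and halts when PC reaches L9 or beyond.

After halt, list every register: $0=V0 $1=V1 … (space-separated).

$0=0 $1=2 $2=65534 $3=10

PC=0  sub  $2, $1, $2        | $0=0 $1=12 $2=65534 $3=10
PC=1  beq  $0, $3, L8        | $0=0 $1=12 $2=65534 $3=10  [not taken]
PC=2  sub  $1, $0, $2        | $0=0 $1=2 $2=65534 $3=10
PC=3  or   $1, $2, $0        | $0=0 $1=65534 $2=65534 $3=10
PC=4  or   $2, $1, $0        | $0=0 $1=65534 $2=65534 $3=10
PC=5  bne  $0, $1, L9        | $0=0 $1=65534 $2=65534 $3=10  [TAKEN]
PC=6  sub  $1, $0, $1        | $0=0 $1=2 $2=65534 $3=10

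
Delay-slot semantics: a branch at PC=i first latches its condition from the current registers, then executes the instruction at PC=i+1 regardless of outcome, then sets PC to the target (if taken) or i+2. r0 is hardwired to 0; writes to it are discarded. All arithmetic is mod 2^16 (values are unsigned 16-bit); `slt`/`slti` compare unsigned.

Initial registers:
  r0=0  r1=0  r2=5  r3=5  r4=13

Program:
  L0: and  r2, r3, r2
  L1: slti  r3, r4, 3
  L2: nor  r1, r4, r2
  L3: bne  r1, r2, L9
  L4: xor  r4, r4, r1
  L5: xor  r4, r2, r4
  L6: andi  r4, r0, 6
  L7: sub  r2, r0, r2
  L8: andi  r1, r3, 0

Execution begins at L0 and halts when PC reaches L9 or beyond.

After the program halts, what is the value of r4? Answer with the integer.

#0 and  r2, r3, r2 ; 0/0/5/5/13
#1 slti  r3, r4, 3 ; 0/0/5/0/13
#2 nor  r1, r4, r2 ; 0/65522/5/0/13
#3 bne  r1, r2, L9 ; 0/65522/5/0/13 ; →target
#4 xor  r4, r4, r1 ; 0/65522/5/0/65535

65535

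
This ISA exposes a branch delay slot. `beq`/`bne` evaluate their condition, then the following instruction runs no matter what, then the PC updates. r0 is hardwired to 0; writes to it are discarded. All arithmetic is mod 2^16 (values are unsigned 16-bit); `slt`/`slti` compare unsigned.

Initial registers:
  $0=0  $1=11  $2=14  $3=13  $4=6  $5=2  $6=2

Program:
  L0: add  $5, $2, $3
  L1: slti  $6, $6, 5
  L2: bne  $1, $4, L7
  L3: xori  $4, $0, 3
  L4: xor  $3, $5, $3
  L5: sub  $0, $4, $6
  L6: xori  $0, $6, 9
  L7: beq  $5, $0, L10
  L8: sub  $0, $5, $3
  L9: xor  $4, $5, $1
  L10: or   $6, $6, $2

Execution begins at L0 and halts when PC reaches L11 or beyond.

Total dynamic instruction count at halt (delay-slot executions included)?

#0 add  $5, $2, $3 ; 0/11/14/13/6/27/2
#1 slti  $6, $6, 5 ; 0/11/14/13/6/27/1
#2 bne  $1, $4, L7 ; 0/11/14/13/6/27/1 ; →target
#3 xori  $4, $0, 3 ; 0/11/14/13/3/27/1
#7 beq  $5, $0, L10 ; 0/11/14/13/3/27/1 ; →fallthru
#8 sub  $0, $5, $3 ; 0/11/14/13/3/27/1
#9 xor  $4, $5, $1 ; 0/11/14/13/16/27/1
#10 or   $6, $6, $2 ; 0/11/14/13/16/27/15

8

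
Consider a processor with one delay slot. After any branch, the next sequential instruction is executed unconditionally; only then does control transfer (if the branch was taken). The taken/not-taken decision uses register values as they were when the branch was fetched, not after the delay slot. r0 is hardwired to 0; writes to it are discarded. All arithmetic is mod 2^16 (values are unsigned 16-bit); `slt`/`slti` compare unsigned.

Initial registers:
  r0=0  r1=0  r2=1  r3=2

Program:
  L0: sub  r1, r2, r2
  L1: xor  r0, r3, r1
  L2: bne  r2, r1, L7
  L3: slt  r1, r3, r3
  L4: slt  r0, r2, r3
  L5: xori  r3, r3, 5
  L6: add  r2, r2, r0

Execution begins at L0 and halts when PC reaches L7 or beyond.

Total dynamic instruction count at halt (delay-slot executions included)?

  step pc=0: sub  r1, r2, r2  regs=(0,0,1,2)
  step pc=1: xor  r0, r3, r1  regs=(0,0,1,2)
  step pc=2: bne  r2, r1, L7  cond=T  regs=(0,0,1,2)
  step pc=3: slt  r1, r3, r3  regs=(0,0,1,2)

4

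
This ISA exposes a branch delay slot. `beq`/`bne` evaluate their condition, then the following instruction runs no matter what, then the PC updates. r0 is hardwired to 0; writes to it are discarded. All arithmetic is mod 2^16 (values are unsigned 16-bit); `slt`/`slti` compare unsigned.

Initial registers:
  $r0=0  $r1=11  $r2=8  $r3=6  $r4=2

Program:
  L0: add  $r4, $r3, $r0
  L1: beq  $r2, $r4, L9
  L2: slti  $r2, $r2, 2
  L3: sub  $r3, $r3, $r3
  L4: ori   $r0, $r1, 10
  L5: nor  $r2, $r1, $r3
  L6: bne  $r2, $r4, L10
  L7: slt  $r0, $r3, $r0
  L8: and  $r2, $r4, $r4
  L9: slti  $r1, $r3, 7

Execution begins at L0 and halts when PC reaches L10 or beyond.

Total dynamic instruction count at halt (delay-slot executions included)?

8

  step pc=0: add  $r4, $r3, $r0  regs=(0,11,8,6,6)
  step pc=1: beq  $r2, $r4, L9  cond=F  regs=(0,11,8,6,6)
  step pc=2: slti  $r2, $r2, 2  regs=(0,11,0,6,6)
  step pc=3: sub  $r3, $r3, $r3  regs=(0,11,0,0,6)
  step pc=4: ori   $r0, $r1, 10  regs=(0,11,0,0,6)
  step pc=5: nor  $r2, $r1, $r3  regs=(0,11,65524,0,6)
  step pc=6: bne  $r2, $r4, L10  cond=T  regs=(0,11,65524,0,6)
  step pc=7: slt  $r0, $r3, $r0  regs=(0,11,65524,0,6)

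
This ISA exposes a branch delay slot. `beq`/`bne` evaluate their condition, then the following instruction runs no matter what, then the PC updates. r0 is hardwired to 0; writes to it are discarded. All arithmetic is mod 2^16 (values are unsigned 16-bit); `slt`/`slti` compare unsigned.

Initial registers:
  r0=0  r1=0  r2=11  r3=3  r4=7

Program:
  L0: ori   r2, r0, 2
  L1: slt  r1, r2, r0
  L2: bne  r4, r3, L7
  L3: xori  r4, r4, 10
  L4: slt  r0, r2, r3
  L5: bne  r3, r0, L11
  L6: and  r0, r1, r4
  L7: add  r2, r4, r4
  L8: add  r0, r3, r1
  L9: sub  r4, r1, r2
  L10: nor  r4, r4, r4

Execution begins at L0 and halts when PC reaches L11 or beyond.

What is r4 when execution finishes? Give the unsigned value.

25

#0 ori   r2, r0, 2 ; 0/0/2/3/7
#1 slt  r1, r2, r0 ; 0/0/2/3/7
#2 bne  r4, r3, L7 ; 0/0/2/3/7 ; →target
#3 xori  r4, r4, 10 ; 0/0/2/3/13
#7 add  r2, r4, r4 ; 0/0/26/3/13
#8 add  r0, r3, r1 ; 0/0/26/3/13
#9 sub  r4, r1, r2 ; 0/0/26/3/65510
#10 nor  r4, r4, r4 ; 0/0/26/3/25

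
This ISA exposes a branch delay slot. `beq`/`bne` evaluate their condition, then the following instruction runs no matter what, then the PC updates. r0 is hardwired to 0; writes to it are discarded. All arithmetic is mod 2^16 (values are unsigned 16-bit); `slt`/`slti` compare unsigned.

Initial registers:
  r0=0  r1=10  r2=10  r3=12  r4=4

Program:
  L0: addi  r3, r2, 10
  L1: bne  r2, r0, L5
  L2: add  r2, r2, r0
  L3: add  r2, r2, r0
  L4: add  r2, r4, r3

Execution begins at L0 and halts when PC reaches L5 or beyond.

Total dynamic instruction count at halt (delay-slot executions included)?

3

#0 addi  r3, r2, 10 ; 0/10/10/20/4
#1 bne  r2, r0, L5 ; 0/10/10/20/4 ; →target
#2 add  r2, r2, r0 ; 0/10/10/20/4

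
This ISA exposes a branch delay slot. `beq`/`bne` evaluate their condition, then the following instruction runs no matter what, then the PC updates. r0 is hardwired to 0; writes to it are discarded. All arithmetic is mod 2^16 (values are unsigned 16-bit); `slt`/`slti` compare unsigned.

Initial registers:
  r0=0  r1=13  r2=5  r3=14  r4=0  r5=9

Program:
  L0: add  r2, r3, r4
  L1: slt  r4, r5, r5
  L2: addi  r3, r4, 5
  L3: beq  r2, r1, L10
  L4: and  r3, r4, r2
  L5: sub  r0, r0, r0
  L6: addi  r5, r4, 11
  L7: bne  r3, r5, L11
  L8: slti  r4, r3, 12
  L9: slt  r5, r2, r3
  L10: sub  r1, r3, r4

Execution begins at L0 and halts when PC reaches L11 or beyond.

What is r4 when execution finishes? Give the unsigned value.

1

#0 add  r2, r3, r4 ; 0/13/14/14/0/9
#1 slt  r4, r5, r5 ; 0/13/14/14/0/9
#2 addi  r3, r4, 5 ; 0/13/14/5/0/9
#3 beq  r2, r1, L10 ; 0/13/14/5/0/9 ; →fallthru
#4 and  r3, r4, r2 ; 0/13/14/0/0/9
#5 sub  r0, r0, r0 ; 0/13/14/0/0/9
#6 addi  r5, r4, 11 ; 0/13/14/0/0/11
#7 bne  r3, r5, L11 ; 0/13/14/0/0/11 ; →target
#8 slti  r4, r3, 12 ; 0/13/14/0/1/11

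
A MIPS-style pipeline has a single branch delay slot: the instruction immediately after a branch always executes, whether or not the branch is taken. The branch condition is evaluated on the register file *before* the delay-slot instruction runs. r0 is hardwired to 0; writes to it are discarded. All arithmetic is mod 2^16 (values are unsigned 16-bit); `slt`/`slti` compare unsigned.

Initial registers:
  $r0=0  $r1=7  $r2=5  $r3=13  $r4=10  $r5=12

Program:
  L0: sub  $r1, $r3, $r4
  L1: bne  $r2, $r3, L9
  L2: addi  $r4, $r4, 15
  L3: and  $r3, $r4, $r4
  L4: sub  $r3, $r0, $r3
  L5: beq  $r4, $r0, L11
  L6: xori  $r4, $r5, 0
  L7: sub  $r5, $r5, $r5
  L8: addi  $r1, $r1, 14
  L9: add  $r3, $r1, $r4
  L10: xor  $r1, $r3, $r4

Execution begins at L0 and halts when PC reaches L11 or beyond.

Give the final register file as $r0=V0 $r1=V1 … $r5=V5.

  step pc=0: sub  $r1, $r3, $r4  regs=(0,3,5,13,10,12)
  step pc=1: bne  $r2, $r3, L9  cond=T  regs=(0,3,5,13,10,12)
  step pc=2: addi  $r4, $r4, 15  regs=(0,3,5,13,25,12)
  step pc=9: add  $r3, $r1, $r4  regs=(0,3,5,28,25,12)
  step pc=10: xor  $r1, $r3, $r4  regs=(0,5,5,28,25,12)

$r0=0 $r1=5 $r2=5 $r3=28 $r4=25 $r5=12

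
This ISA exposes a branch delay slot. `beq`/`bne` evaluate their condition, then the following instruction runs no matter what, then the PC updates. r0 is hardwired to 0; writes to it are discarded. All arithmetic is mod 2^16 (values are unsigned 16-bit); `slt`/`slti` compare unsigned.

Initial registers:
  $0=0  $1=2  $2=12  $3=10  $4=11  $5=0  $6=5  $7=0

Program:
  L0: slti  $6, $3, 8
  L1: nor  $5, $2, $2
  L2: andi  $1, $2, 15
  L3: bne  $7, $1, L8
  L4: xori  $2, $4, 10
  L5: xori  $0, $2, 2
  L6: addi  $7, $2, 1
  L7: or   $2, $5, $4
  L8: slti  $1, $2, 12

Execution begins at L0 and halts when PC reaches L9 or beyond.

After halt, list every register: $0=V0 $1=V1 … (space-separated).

$0=0 $1=1 $2=1 $3=10 $4=11 $5=65523 $6=0 $7=0

PC=0  slti  $6, $3, 8        | $0=0 $1=2 $2=12 $3=10 $4=11 $5=0 $6=0 $7=0
PC=1  nor  $5, $2, $2        | $0=0 $1=2 $2=12 $3=10 $4=11 $5=65523 $6=0 $7=0
PC=2  andi  $1, $2, 15       | $0=0 $1=12 $2=12 $3=10 $4=11 $5=65523 $6=0 $7=0
PC=3  bne  $7, $1, L8        | $0=0 $1=12 $2=12 $3=10 $4=11 $5=65523 $6=0 $7=0  [TAKEN]
PC=4  xori  $2, $4, 10       | $0=0 $1=12 $2=1 $3=10 $4=11 $5=65523 $6=0 $7=0
PC=8  slti  $1, $2, 12       | $0=0 $1=1 $2=1 $3=10 $4=11 $5=65523 $6=0 $7=0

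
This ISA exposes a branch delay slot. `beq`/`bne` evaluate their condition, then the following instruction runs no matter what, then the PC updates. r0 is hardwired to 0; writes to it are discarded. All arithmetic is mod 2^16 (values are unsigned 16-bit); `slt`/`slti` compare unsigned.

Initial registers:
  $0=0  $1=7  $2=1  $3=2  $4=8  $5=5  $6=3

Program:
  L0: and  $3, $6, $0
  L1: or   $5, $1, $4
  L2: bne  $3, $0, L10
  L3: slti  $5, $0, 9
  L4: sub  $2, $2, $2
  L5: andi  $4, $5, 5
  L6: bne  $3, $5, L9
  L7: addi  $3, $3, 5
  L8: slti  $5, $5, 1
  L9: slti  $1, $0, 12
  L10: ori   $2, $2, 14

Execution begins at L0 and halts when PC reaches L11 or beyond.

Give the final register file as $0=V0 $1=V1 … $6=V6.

[0] and  $3, $6, $0  →  {$0:0, $1:7, $2:1, $3:0, $4:8, $5:5, $6:3}
[1] or   $5, $1, $4  →  {$0:0, $1:7, $2:1, $3:0, $4:8, $5:15, $6:3}
[2] bne  $3, $0, L10  →  {$0:0, $1:7, $2:1, $3:0, $4:8, $5:15, $6:3}  ⟨branch fallthrough⟩
[3] slti  $5, $0, 9  →  {$0:0, $1:7, $2:1, $3:0, $4:8, $5:1, $6:3}
[4] sub  $2, $2, $2  →  {$0:0, $1:7, $2:0, $3:0, $4:8, $5:1, $6:3}
[5] andi  $4, $5, 5  →  {$0:0, $1:7, $2:0, $3:0, $4:1, $5:1, $6:3}
[6] bne  $3, $5, L9  →  {$0:0, $1:7, $2:0, $3:0, $4:1, $5:1, $6:3}  ⟨branch taken⟩
[7] addi  $3, $3, 5  →  {$0:0, $1:7, $2:0, $3:5, $4:1, $5:1, $6:3}
[9] slti  $1, $0, 12  →  {$0:0, $1:1, $2:0, $3:5, $4:1, $5:1, $6:3}
[10] ori   $2, $2, 14  →  {$0:0, $1:1, $2:14, $3:5, $4:1, $5:1, $6:3}

$0=0 $1=1 $2=14 $3=5 $4=1 $5=1 $6=3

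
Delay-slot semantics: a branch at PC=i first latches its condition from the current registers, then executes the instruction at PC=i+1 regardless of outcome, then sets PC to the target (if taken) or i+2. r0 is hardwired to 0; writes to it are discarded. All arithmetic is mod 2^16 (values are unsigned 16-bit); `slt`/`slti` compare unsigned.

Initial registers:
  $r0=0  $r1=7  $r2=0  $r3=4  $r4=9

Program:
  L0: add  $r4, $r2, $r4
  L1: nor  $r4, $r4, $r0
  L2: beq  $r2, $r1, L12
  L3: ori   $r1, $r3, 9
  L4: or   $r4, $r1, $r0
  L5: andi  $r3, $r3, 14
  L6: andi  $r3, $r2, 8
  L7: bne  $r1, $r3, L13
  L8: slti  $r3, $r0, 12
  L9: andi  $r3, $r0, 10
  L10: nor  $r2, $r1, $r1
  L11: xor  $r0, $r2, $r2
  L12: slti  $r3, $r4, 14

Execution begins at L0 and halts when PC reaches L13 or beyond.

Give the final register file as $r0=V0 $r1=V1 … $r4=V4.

$r0=0 $r1=13 $r2=0 $r3=1 $r4=13

  step pc=0: add  $r4, $r2, $r4  regs=(0,7,0,4,9)
  step pc=1: nor  $r4, $r4, $r0  regs=(0,7,0,4,65526)
  step pc=2: beq  $r2, $r1, L12  cond=F  regs=(0,7,0,4,65526)
  step pc=3: ori   $r1, $r3, 9  regs=(0,13,0,4,65526)
  step pc=4: or   $r4, $r1, $r0  regs=(0,13,0,4,13)
  step pc=5: andi  $r3, $r3, 14  regs=(0,13,0,4,13)
  step pc=6: andi  $r3, $r2, 8  regs=(0,13,0,0,13)
  step pc=7: bne  $r1, $r3, L13  cond=T  regs=(0,13,0,0,13)
  step pc=8: slti  $r3, $r0, 12  regs=(0,13,0,1,13)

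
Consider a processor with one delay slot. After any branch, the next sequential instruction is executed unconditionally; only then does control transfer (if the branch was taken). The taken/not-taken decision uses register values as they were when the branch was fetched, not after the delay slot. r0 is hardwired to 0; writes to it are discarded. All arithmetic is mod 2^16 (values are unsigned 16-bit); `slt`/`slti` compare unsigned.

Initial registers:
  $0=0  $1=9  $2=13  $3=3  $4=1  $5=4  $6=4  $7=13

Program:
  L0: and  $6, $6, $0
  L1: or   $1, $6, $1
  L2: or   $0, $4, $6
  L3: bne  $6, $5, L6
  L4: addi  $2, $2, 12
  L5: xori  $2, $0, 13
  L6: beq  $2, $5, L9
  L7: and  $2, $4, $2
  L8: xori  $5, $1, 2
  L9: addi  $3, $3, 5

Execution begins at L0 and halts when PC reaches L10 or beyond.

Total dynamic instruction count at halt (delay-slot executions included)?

  step pc=0: and  $6, $6, $0  regs=(0,9,13,3,1,4,0,13)
  step pc=1: or   $1, $6, $1  regs=(0,9,13,3,1,4,0,13)
  step pc=2: or   $0, $4, $6  regs=(0,9,13,3,1,4,0,13)
  step pc=3: bne  $6, $5, L6  cond=T  regs=(0,9,13,3,1,4,0,13)
  step pc=4: addi  $2, $2, 12  regs=(0,9,25,3,1,4,0,13)
  step pc=6: beq  $2, $5, L9  cond=F  regs=(0,9,25,3,1,4,0,13)
  step pc=7: and  $2, $4, $2  regs=(0,9,1,3,1,4,0,13)
  step pc=8: xori  $5, $1, 2  regs=(0,9,1,3,1,11,0,13)
  step pc=9: addi  $3, $3, 5  regs=(0,9,1,8,1,11,0,13)

9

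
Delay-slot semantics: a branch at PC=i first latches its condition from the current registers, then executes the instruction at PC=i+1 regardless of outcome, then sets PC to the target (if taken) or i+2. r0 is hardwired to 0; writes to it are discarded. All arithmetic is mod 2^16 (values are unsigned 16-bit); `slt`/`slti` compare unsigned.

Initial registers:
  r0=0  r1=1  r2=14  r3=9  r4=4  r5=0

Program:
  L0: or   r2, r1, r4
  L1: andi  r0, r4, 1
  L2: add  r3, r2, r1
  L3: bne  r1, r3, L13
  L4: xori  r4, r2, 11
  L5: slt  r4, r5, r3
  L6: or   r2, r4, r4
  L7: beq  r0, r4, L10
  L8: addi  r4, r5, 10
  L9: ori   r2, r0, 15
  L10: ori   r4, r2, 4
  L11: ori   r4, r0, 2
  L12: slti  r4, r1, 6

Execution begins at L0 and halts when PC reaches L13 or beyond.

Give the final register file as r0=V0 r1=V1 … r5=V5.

r0=0 r1=1 r2=5 r3=6 r4=14 r5=0

#0 or   r2, r1, r4 ; 0/1/5/9/4/0
#1 andi  r0, r4, 1 ; 0/1/5/9/4/0
#2 add  r3, r2, r1 ; 0/1/5/6/4/0
#3 bne  r1, r3, L13 ; 0/1/5/6/4/0 ; →target
#4 xori  r4, r2, 11 ; 0/1/5/6/14/0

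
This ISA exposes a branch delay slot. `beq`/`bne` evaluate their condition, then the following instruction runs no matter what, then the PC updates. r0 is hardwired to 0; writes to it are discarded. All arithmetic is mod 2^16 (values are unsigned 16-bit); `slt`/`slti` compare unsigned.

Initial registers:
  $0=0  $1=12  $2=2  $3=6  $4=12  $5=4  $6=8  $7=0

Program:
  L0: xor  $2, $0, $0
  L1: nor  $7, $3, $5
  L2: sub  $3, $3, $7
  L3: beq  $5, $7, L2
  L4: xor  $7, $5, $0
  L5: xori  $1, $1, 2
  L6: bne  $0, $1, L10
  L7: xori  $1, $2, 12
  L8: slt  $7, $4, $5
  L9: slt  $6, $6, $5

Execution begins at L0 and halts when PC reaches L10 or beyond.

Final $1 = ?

12

[0] xor  $2, $0, $0  →  {$0:0, $1:12, $2:0, $3:6, $4:12, $5:4, $6:8, $7:0}
[1] nor  $7, $3, $5  →  {$0:0, $1:12, $2:0, $3:6, $4:12, $5:4, $6:8, $7:65529}
[2] sub  $3, $3, $7  →  {$0:0, $1:12, $2:0, $3:13, $4:12, $5:4, $6:8, $7:65529}
[3] beq  $5, $7, L2  →  {$0:0, $1:12, $2:0, $3:13, $4:12, $5:4, $6:8, $7:65529}  ⟨branch fallthrough⟩
[4] xor  $7, $5, $0  →  {$0:0, $1:12, $2:0, $3:13, $4:12, $5:4, $6:8, $7:4}
[5] xori  $1, $1, 2  →  {$0:0, $1:14, $2:0, $3:13, $4:12, $5:4, $6:8, $7:4}
[6] bne  $0, $1, L10  →  {$0:0, $1:14, $2:0, $3:13, $4:12, $5:4, $6:8, $7:4}  ⟨branch taken⟩
[7] xori  $1, $2, 12  →  {$0:0, $1:12, $2:0, $3:13, $4:12, $5:4, $6:8, $7:4}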